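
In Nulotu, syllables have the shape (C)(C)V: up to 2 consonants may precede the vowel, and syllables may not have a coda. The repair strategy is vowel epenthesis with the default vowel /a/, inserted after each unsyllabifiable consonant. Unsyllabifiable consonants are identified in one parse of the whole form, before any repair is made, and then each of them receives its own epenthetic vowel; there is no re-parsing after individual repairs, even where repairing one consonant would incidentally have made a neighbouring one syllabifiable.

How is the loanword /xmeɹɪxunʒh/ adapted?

xmeɹɪxunaʒaha

The consonants /n/, /ʒ/, /h/ cannot be parsed into a legal (C)(C)V syllable (no codas are permitted; onsets may contain at most 2 consonants).
Each unlicensed consonant becomes the onset of a new syllable: /n/ → /na/, /ʒ/ → /ʒa/, /h/ → /ha/.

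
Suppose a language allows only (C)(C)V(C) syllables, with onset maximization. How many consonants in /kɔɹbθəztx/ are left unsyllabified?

The consonants /t/, /x/ cannot be parsed into a legal (C)(C)V(C) syllable (at most one coda consonant is licensed; onsets may contain at most 2 consonants).

2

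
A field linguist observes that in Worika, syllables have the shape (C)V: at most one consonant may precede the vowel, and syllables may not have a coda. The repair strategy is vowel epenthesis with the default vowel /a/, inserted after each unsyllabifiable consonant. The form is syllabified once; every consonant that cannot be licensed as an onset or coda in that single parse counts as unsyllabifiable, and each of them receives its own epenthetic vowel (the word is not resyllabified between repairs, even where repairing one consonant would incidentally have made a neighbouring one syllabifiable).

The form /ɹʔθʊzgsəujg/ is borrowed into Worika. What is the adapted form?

ɹaʔaθʊzagasəujaga

Under (C)V, the unsyllabifiable consonants are /ɹ/, /ʔ/, /z/, /g/, /j/, /g/ (no codas are permitted; onsets are limited to one consonant).
Each unlicensed consonant becomes the onset of a new syllable: /ɹ/ → /ɹa/, /ʔ/ → /ʔa/, /z/ → /za/, /g/ → /ga/, /j/ → /ja/, /g/ → /ga/.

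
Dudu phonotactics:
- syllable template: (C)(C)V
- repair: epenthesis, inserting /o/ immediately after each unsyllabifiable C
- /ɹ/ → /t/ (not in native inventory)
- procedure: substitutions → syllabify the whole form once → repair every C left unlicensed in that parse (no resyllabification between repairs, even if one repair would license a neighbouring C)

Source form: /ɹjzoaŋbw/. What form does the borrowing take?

Substitution: /ɹ/ → /t/, giving /tjzoaŋbw/.
Under (C)(C)V, the unsyllabifiable consonants are /t/, /ŋ/, /b/, /w/ (no codas are permitted; onsets may contain at most 2 consonants).
Epenthesis after each stranded consonant: /t/ → /to/, /ŋ/ → /ŋo/, /b/ → /bo/, /w/ → /wo/.

tojzoaŋobowo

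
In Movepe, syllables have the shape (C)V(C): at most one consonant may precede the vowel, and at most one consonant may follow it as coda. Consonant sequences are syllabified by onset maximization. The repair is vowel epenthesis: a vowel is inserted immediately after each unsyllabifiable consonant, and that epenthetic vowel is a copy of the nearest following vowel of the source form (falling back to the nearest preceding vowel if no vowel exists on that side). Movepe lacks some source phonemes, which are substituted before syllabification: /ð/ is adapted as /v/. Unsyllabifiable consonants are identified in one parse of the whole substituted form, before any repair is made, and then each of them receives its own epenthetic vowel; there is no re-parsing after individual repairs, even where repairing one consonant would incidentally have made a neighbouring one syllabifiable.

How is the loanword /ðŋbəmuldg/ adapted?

Substitution: /ð/ → /v/, giving /vŋbəmuldg/.
The consonants /v/, /ŋ/, /d/, /g/ cannot be parsed into a legal (C)V(C) syllable (at most one coda consonant is licensed; onsets are limited to one consonant).
Each unlicensed consonant becomes the onset of a new syllable: /v/ → /və/, /ŋ/ → /ŋə/, /d/ → /du/, /g/ → /gu/.

vəŋəbəmuldugu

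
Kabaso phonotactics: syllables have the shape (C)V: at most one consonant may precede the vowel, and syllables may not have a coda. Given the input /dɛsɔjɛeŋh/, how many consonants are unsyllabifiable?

2

Under (C)V, the unsyllabifiable consonants are /ŋ/, /h/ (no codas are permitted; onsets are limited to one consonant).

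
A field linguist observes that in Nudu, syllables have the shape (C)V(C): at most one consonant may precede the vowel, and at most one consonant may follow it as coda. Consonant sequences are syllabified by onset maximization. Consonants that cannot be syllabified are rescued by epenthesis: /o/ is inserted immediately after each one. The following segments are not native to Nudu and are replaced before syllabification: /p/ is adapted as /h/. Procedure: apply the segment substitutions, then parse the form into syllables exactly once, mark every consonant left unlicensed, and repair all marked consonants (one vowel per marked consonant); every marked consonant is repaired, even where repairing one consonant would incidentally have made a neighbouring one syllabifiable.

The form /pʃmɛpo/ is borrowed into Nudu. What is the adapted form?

hoʃomɛho

Substitution: /p/ → /h/, giving /hʃmɛho/.
Under (C)V(C), the unsyllabifiable consonants are /h/, /ʃ/ (at most one coda consonant is licensed; onsets are limited to one consonant).
Each unlicensed consonant becomes the onset of a new syllable: /h/ → /ho/, /ʃ/ → /ʃo/.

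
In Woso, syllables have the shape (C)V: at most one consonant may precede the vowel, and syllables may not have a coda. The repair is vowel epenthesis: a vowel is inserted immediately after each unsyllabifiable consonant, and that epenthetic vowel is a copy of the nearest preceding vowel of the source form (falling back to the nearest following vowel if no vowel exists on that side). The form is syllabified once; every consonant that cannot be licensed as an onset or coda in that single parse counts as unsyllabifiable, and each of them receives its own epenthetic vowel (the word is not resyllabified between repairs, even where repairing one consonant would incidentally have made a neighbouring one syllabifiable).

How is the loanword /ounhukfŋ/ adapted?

ounuhukufuŋu

The consonants /n/, /k/, /f/, /ŋ/ cannot be parsed into a legal (C)V syllable (no codas are permitted; onsets are limited to one consonant).
Inserting the epenthetic vowel yields /n/ → /nu/, /k/ → /ku/, /f/ → /fu/, /ŋ/ → /ŋu/.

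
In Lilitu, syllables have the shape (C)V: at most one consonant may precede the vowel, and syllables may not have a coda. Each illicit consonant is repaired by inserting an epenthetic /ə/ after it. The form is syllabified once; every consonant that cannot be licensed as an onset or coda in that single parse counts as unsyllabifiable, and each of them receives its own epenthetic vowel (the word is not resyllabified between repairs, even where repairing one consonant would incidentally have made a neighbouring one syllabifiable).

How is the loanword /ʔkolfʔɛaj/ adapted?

Under (C)V, the unsyllabifiable consonants are /ʔ/, /l/, /f/, /j/ (no codas are permitted; onsets are limited to one consonant).
Inserting the epenthetic vowel yields /ʔ/ → /ʔə/, /l/ → /lə/, /f/ → /fə/, /j/ → /jə/.

ʔəkoləfəʔɛajə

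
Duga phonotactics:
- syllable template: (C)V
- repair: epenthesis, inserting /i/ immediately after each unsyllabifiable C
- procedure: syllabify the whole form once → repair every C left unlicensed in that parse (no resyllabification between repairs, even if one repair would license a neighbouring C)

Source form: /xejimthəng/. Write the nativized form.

xejimitihənigi

Under (C)V, the unsyllabifiable consonants are /m/, /t/, /n/, /g/ (no codas are permitted; onsets are limited to one consonant).
Inserting the epenthetic vowel yields /m/ → /mi/, /t/ → /ti/, /n/ → /ni/, /g/ → /gi/.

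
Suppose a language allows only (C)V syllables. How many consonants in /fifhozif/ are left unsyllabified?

2

The consonants /f/, /f/ cannot be parsed into a legal (C)V syllable (no codas are permitted; onsets are limited to one consonant).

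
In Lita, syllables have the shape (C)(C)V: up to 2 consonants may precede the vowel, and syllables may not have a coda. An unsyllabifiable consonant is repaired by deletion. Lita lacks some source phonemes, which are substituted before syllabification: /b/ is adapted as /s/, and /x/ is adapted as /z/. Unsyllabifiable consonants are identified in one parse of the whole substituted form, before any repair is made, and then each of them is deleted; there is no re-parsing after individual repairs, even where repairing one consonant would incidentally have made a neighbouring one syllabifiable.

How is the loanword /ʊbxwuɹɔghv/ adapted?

Substitution: /b/ → /s/, /x/ → /z/, giving /ʊszwuɹɔghv/.
Syllabifying with onset maximization leaves /s/, /g/, /h/, /v/ stranded (no codas are permitted; onsets may contain at most 2 consonants).
Deleting the stranded consonants removes /s/, /g/, /h/, /v/.

ʊzwuɹɔ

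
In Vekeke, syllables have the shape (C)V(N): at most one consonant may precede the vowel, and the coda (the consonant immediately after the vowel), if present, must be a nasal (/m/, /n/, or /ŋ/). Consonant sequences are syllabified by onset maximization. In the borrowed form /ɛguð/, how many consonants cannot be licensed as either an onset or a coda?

1

Under (C)V(N), the unsyllabifiable consonants are /ð/ (only a nasal (/m/, /n/, or /ŋ/) is licensed in coda position; onsets are limited to one consonant).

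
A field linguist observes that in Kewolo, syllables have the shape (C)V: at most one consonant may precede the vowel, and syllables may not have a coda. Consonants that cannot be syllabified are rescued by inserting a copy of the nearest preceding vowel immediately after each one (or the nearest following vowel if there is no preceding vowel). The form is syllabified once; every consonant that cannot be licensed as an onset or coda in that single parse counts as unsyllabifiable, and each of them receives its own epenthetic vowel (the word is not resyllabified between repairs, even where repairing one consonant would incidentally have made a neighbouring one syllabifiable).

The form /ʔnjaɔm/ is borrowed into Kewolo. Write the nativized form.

ʔanajaɔmɔ

Syllabifying with onset maximization leaves /ʔ/, /n/, /m/ stranded (no codas are permitted; onsets are limited to one consonant).
Epenthesis after each stranded consonant: /ʔ/ → /ʔa/, /n/ → /na/, /m/ → /mɔ/.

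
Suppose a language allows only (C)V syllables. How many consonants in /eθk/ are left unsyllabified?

2

The consonants /θ/, /k/ cannot be parsed into a legal (C)V syllable (no codas are permitted; onsets are limited to one consonant).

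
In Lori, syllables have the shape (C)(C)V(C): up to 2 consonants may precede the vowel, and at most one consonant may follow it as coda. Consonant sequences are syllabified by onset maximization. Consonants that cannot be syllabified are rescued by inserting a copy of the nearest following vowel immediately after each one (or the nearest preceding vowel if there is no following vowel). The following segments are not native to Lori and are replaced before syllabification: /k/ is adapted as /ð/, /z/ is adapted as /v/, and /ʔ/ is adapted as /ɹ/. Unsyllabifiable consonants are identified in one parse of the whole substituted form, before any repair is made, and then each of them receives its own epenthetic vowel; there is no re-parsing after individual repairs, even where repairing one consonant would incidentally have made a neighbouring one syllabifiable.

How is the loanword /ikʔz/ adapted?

iðɹivi

Substitution: /k/ → /ð/, /ʔ/ → /ɹ/, /z/ → /v/, giving /iðɹv/.
Syllabifying with onset maximization leaves /ɹ/, /v/ stranded (at most one coda consonant is licensed; onsets may contain at most 2 consonants).
Each unlicensed consonant becomes the onset of a new syllable: /ɹ/ → /ɹi/, /v/ → /vi/.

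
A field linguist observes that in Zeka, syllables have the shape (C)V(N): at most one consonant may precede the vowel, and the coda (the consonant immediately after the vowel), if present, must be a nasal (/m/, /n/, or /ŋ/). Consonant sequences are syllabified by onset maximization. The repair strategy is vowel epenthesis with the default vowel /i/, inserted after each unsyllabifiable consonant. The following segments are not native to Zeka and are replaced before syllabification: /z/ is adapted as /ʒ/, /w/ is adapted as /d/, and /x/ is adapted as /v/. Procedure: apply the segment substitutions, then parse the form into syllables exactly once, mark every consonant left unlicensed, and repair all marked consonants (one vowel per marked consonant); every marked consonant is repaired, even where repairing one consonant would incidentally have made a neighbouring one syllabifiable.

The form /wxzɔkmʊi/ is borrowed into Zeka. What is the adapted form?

diviʒɔkimʊi

Substitution: /w/ → /d/, /x/ → /v/, /z/ → /ʒ/, giving /dvʒɔkmʊi/.
Under (C)V(N), the unsyllabifiable consonants are /d/, /v/, /k/ (only a nasal (/m/, /n/, or /ŋ/) is licensed in coda position; onsets are limited to one consonant).
Inserting the epenthetic vowel yields /d/ → /di/, /v/ → /vi/, /k/ → /ki/.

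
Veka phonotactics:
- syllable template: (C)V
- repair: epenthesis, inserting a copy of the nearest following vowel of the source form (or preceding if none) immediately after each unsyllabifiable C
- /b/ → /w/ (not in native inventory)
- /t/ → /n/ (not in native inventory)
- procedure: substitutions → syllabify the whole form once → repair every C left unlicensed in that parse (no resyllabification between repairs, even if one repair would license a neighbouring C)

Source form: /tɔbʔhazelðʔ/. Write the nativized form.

Substitution: /t/ → /n/, /b/ → /w/, giving /nɔwʔhazelðʔ/.
Under (C)V, the unsyllabifiable consonants are /w/, /ʔ/, /l/, /ð/, /ʔ/ (no codas are permitted; onsets are limited to one consonant).
Epenthesis after each stranded consonant: /w/ → /wa/, /ʔ/ → /ʔa/, /l/ → /le/, /ð/ → /ðe/, /ʔ/ → /ʔe/.

nɔwaʔahazeleðeʔe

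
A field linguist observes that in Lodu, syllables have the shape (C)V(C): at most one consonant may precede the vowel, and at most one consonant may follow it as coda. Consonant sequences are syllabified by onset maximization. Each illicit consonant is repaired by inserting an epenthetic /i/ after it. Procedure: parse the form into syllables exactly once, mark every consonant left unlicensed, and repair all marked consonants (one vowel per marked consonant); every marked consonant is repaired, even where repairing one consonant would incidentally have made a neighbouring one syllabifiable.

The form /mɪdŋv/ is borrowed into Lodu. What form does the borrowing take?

Syllabifying with onset maximization leaves /ŋ/, /v/ stranded (at most one coda consonant is licensed; onsets are limited to one consonant).
Inserting the epenthetic vowel yields /ŋ/ → /ŋi/, /v/ → /vi/.

mɪdŋivi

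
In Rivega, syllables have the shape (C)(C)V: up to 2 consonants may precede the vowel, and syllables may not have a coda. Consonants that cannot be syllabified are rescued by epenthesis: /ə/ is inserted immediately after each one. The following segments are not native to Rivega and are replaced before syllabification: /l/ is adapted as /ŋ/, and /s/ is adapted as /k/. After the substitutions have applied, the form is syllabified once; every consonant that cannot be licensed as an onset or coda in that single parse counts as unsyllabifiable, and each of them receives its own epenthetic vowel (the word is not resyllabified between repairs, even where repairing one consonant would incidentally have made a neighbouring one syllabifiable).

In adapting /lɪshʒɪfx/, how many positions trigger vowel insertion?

After substitution the input is /ŋɪkhʒɪfx/.
The unsyllabifiable consonants are /k/, /f/, /x/; each receives one epenthetic vowel.

3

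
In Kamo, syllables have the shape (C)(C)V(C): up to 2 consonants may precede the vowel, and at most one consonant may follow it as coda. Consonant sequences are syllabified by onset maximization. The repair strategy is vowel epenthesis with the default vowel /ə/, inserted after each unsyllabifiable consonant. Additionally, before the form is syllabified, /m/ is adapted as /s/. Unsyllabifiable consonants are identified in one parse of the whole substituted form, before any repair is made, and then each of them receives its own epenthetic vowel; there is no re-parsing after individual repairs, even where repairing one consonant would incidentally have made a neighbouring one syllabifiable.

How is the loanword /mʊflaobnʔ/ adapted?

Substitution: /m/ → /s/, giving /sʊflaobnʔ/.
Under (C)(C)V(C), the unsyllabifiable consonants are /n/, /ʔ/ (at most one coda consonant is licensed; onsets may contain at most 2 consonants).
Epenthesis after each stranded consonant: /n/ → /nə/, /ʔ/ → /ʔə/.

sʊflaobnəʔə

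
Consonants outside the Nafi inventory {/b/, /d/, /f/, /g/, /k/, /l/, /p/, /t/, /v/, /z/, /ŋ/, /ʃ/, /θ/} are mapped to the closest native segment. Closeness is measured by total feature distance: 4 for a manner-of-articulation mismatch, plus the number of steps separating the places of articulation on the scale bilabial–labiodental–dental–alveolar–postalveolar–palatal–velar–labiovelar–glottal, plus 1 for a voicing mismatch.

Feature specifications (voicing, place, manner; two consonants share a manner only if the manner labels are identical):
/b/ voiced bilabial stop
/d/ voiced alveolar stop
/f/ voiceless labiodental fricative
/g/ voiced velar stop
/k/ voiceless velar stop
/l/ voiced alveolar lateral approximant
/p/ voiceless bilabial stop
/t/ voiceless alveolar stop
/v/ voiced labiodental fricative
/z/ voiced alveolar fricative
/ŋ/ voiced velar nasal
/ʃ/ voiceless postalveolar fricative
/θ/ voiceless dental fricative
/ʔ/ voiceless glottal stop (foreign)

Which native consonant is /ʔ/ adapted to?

k

/k/ is closest: same manner (stop), place distance 2 (glottal→velar), same voicing; total 2. Next closest is /g/ at distance 3.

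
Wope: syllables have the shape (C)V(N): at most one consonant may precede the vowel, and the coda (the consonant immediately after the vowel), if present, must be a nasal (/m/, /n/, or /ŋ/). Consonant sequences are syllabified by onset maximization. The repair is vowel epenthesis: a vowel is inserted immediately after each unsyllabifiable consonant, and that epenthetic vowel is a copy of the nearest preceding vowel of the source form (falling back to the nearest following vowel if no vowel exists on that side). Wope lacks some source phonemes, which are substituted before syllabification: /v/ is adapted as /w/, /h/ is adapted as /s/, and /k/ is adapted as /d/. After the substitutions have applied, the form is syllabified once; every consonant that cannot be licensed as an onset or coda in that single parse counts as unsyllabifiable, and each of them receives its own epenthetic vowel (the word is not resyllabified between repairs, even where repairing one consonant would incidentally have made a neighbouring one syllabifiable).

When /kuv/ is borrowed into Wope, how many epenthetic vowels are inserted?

1

After substitution the input is /duw/.
The unsyllabifiable consonants are /w/; each receives one epenthetic vowel.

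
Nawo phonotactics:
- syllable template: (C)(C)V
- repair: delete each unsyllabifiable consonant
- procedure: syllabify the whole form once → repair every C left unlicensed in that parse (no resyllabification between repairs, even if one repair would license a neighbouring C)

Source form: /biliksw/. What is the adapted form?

Under (C)(C)V, the unsyllabifiable consonants are /k/, /s/, /w/ (no codas are permitted; onsets may contain at most 2 consonants).
Each unlicensed consonant is deleted: /k/, /s/, /w/.

bili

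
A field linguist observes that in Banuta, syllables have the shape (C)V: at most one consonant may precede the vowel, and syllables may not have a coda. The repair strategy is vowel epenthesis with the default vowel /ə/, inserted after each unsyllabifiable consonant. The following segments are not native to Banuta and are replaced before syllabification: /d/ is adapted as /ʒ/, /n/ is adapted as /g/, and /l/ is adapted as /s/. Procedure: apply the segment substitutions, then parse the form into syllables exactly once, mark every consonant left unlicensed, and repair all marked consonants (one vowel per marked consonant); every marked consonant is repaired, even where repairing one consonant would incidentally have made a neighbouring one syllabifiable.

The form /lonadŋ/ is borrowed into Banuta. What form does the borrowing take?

sogaʒəŋə

Substitution: /l/ → /s/, /n/ → /g/, /d/ → /ʒ/, giving /sogaʒŋ/.
Syllabifying with onset maximization leaves /ʒ/, /ŋ/ stranded (no codas are permitted; onsets are limited to one consonant).
Inserting the epenthetic vowel yields /ʒ/ → /ʒə/, /ŋ/ → /ŋə/.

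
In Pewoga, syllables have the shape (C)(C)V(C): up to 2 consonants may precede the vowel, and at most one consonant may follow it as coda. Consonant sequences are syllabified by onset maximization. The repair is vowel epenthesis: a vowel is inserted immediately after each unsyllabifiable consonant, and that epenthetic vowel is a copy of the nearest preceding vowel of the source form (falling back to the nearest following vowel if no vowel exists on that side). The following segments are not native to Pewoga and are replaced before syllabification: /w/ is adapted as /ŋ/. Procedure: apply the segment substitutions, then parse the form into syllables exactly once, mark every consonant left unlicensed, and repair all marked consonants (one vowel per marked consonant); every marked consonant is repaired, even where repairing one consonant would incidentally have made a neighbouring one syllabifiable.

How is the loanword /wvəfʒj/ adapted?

Substitution: /w/ → /ŋ/, giving /ŋvəfʒj/.
The consonants /ʒ/, /j/ cannot be parsed into a legal (C)(C)V(C) syllable (at most one coda consonant is licensed; onsets may contain at most 2 consonants).
Epenthesis after each stranded consonant: /ʒ/ → /ʒə/, /j/ → /jə/.

ŋvəfʒəjə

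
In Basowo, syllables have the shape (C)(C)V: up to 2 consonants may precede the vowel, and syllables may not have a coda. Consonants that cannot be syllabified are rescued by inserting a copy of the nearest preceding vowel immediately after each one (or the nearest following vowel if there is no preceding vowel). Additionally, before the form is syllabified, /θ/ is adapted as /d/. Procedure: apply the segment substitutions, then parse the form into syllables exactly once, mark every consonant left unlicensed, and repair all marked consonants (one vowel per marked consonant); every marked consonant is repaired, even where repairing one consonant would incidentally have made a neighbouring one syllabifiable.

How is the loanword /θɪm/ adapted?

Substitution: /θ/ → /d/, giving /dɪm/.
Under (C)(C)V, the unsyllabifiable consonants are /m/ (no codas are permitted; onsets may contain at most 2 consonants).
Each unlicensed consonant becomes the onset of a new syllable: /m/ → /mɪ/.

dɪmɪ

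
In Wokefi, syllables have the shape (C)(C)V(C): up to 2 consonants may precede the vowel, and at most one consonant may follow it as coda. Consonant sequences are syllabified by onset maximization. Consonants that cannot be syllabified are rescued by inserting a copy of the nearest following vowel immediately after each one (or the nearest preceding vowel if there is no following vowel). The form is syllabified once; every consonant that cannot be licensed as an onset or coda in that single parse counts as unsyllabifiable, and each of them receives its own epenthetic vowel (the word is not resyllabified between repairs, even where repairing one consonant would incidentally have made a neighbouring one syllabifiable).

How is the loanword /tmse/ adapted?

Syllabifying with onset maximization leaves /t/ stranded (at most one coda consonant is licensed; onsets may contain at most 2 consonants).
Inserting the epenthetic vowel yields /t/ → /te/.

temse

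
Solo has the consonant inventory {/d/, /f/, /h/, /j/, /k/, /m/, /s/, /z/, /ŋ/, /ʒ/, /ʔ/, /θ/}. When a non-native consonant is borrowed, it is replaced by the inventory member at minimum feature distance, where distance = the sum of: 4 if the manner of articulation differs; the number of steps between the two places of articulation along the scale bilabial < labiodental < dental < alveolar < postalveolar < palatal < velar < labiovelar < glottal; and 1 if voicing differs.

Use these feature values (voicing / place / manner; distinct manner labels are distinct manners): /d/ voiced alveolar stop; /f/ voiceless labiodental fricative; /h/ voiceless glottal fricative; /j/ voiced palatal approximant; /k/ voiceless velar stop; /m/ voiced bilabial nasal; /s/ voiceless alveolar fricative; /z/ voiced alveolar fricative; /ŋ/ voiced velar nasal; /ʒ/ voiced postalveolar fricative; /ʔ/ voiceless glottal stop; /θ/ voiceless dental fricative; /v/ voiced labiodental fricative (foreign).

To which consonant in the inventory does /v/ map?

/f/ is closest: same manner (fricative), place distance 0 (labiodental→labiodental), voicing differs (+1); total 1. Next closest is /z/ at distance 2.

f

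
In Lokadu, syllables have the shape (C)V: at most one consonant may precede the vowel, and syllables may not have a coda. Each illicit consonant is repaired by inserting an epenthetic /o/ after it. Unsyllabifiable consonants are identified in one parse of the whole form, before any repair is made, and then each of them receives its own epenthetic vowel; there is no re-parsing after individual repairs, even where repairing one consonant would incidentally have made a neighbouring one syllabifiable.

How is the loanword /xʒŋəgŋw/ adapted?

xoʒoŋəgoŋowo

The consonants /x/, /ʒ/, /g/, /ŋ/, /w/ cannot be parsed into a legal (C)V syllable (no codas are permitted; onsets are limited to one consonant).
Epenthesis after each stranded consonant: /x/ → /xo/, /ʒ/ → /ʒo/, /g/ → /go/, /ŋ/ → /ŋo/, /w/ → /wo/.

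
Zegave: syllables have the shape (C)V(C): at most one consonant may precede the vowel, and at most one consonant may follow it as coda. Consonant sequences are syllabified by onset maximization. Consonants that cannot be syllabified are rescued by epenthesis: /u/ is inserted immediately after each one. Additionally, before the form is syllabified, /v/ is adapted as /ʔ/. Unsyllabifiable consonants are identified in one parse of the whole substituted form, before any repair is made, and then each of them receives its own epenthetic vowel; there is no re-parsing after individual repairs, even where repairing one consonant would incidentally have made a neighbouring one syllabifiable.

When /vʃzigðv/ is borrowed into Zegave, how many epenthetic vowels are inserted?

4

After substitution the input is /ʔʃzigðʔ/.
The unsyllabifiable consonants are /ʔ/, /ʃ/, /ð/, /ʔ/; each receives one epenthetic vowel.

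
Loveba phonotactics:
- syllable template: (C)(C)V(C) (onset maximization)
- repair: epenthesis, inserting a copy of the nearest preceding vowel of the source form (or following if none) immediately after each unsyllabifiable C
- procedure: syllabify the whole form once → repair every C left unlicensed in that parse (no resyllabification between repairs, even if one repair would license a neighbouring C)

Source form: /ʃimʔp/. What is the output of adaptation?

The consonants /ʔ/, /p/ cannot be parsed into a legal (C)(C)V(C) syllable (at most one coda consonant is licensed; onsets may contain at most 2 consonants).
Epenthesis after each stranded consonant: /ʔ/ → /ʔi/, /p/ → /pi/.

ʃimʔipi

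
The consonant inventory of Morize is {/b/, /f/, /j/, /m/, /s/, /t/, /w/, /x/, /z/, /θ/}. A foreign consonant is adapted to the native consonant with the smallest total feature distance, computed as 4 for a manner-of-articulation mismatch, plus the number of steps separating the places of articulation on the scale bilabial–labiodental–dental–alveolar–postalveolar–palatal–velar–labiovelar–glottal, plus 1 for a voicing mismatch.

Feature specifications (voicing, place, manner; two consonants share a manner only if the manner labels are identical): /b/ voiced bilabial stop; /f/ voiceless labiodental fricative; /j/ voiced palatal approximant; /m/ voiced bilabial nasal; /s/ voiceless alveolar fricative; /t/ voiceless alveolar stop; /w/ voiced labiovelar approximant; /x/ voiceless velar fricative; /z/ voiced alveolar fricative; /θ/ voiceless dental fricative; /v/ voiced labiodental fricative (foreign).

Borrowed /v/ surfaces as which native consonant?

f

/f/ is closest: same manner (fricative), place distance 0 (labiodental→labiodental), voicing differs (+1); total 1. Next closest is /z/ at distance 2.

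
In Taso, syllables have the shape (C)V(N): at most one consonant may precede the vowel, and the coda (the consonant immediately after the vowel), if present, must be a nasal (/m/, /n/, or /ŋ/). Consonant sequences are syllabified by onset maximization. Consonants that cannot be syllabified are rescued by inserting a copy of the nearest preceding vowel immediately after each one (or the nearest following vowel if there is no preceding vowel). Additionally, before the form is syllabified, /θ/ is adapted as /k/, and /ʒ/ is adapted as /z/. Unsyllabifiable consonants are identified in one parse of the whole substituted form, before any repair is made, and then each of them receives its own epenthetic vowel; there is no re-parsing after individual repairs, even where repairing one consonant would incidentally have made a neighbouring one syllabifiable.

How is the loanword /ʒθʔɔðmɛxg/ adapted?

Substitution: /ʒ/ → /z/, /θ/ → /k/, giving /zkʔɔðmɛxg/.
The consonants /z/, /k/, /ð/, /x/, /g/ cannot be parsed into a legal (C)V(N) syllable (only a nasal (/m/, /n/, or /ŋ/) is licensed in coda position; onsets are limited to one consonant).
Inserting the epenthetic vowel yields /z/ → /zɔ/, /k/ → /kɔ/, /ð/ → /ðɔ/, /x/ → /xɛ/, /g/ → /gɛ/.

zɔkɔʔɔðɔmɛxɛgɛ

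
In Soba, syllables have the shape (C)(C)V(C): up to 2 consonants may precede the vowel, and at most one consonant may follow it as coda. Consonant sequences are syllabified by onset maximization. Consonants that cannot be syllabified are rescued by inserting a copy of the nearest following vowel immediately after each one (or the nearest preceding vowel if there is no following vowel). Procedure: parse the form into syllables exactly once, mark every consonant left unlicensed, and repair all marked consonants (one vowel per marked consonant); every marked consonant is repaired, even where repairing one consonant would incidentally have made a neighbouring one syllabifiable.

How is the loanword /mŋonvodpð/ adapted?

Under (C)(C)V(C), the unsyllabifiable consonants are /p/, /ð/ (at most one coda consonant is licensed; onsets may contain at most 2 consonants).
Epenthesis after each stranded consonant: /p/ → /po/, /ð/ → /ðo/.

mŋonvodpoðo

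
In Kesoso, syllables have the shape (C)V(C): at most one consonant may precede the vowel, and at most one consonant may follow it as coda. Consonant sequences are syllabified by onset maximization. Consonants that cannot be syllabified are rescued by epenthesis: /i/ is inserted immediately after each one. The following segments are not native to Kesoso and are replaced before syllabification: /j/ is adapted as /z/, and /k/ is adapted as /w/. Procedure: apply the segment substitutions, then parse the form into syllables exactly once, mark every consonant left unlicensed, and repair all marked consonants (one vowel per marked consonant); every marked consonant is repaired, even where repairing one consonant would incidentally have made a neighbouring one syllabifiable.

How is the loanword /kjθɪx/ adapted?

wiziθɪx

Substitution: /k/ → /w/, /j/ → /z/, giving /wzθɪx/.
Syllabifying with onset maximization leaves /w/, /z/ stranded (at most one coda consonant is licensed; onsets are limited to one consonant).
Inserting the epenthetic vowel yields /w/ → /wi/, /z/ → /zi/.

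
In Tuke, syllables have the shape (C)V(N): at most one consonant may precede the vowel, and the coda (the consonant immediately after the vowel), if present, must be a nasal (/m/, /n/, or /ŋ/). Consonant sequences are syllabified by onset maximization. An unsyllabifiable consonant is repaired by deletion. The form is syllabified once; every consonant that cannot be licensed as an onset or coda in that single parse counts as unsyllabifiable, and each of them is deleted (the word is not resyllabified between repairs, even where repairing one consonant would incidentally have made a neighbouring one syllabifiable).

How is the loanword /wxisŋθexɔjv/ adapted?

The consonants /w/, /s/, /ŋ/, /j/, /v/ cannot be parsed into a legal (C)V(N) syllable (only a nasal (/m/, /n/, or /ŋ/) is licensed in coda position; onsets are limited to one consonant).
Each unlicensed consonant is deleted: /w/, /s/, /ŋ/, /j/, /v/.

xiθexɔ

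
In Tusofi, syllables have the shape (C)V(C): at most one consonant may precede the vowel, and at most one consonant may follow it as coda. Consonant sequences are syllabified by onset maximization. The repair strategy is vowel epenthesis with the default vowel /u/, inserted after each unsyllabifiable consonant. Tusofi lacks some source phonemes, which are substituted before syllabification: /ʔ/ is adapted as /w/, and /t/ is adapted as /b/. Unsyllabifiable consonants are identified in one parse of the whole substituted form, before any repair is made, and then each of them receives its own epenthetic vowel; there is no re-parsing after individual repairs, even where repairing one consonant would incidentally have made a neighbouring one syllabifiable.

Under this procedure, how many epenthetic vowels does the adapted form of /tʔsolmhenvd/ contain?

After substitution the input is /bwsolmhenvd/.
The unsyllabifiable consonants are /b/, /w/, /m/, /v/, /d/; each receives one epenthetic vowel.

5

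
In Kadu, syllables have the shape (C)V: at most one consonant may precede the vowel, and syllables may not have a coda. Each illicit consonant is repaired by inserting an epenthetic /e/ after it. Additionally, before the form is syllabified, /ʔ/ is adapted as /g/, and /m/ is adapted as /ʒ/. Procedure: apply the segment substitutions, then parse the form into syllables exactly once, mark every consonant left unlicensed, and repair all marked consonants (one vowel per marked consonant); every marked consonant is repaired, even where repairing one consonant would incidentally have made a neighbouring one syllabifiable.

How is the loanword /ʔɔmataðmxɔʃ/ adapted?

gɔʒataðeʒexɔʃe

Substitution: /ʔ/ → /g/, /m/ → /ʒ/, giving /gɔʒataðʒxɔʃ/.
Syllabifying with onset maximization leaves /ð/, /ʒ/, /ʃ/ stranded (no codas are permitted; onsets are limited to one consonant).
Epenthesis after each stranded consonant: /ð/ → /ðe/, /ʒ/ → /ʒe/, /ʃ/ → /ʃe/.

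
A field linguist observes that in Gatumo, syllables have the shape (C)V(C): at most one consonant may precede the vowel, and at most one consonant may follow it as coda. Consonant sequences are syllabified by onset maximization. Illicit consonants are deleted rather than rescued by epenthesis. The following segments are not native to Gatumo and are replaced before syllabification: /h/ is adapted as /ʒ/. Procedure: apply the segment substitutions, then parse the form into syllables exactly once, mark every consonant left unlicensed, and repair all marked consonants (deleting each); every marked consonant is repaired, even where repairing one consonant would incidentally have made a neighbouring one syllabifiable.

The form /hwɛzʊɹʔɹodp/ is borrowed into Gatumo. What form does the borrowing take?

wɛzʊɹɹod

Substitution: /h/ → /ʒ/, giving /ʒwɛzʊɹʔɹodp/.
Syllabifying with onset maximization leaves /ʒ/, /ʔ/, /p/ stranded (at most one coda consonant is licensed; onsets are limited to one consonant).
Deletion applies to /ʒ/, /ʔ/, /p/.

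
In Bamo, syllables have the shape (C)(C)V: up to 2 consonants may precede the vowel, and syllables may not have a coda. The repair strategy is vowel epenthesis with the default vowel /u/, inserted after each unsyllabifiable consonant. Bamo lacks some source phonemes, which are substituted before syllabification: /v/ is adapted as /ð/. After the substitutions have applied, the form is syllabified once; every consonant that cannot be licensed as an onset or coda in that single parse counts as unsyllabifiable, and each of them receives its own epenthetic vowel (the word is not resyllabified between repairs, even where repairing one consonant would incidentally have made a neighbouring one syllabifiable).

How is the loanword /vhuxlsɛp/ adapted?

Substitution: /v/ → /ð/, giving /ðhuxlsɛp/.
The consonants /x/, /p/ cannot be parsed into a legal (C)(C)V syllable (no codas are permitted; onsets may contain at most 2 consonants).
Inserting the epenthetic vowel yields /x/ → /xu/, /p/ → /pu/.

ðhuxulsɛpu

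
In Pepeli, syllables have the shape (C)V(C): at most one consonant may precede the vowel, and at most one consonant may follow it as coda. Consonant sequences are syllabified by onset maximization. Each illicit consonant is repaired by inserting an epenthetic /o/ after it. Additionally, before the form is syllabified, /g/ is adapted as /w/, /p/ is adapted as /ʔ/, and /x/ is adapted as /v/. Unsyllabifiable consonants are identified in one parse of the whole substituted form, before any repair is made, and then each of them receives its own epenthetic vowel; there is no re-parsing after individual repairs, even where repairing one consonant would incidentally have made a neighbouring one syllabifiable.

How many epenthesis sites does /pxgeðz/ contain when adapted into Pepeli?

3

After substitution the input is /ʔvweðz/.
The unsyllabifiable consonants are /ʔ/, /v/, /z/; each receives one epenthetic vowel.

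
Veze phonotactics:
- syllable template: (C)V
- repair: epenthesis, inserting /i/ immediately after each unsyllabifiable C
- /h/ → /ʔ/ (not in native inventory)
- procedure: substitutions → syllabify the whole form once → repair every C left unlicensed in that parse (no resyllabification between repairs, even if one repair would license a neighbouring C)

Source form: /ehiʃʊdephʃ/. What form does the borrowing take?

eʔiʃʊdepiʔiʃi

Substitution: /h/ → /ʔ/, giving /eʔiʃʊdepʔʃ/.
Syllabifying with onset maximization leaves /p/, /ʔ/, /ʃ/ stranded (no codas are permitted; onsets are limited to one consonant).
Each unlicensed consonant becomes the onset of a new syllable: /p/ → /pi/, /ʔ/ → /ʔi/, /ʃ/ → /ʃi/.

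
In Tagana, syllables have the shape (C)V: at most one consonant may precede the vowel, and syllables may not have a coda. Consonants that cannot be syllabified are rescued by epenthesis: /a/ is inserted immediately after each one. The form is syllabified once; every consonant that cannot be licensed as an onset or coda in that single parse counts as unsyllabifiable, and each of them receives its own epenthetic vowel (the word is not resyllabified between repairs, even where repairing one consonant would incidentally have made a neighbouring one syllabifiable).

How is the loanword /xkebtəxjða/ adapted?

xakebatəxajaða

Under (C)V, the unsyllabifiable consonants are /x/, /b/, /x/, /j/ (no codas are permitted; onsets are limited to one consonant).
Each unlicensed consonant becomes the onset of a new syllable: /x/ → /xa/, /b/ → /ba/, /x/ → /xa/, /j/ → /ja/.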